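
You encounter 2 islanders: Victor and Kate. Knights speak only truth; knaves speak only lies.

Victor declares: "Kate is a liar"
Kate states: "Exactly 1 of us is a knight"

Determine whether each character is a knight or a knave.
Victor is a knave.
Kate is a knight.

Verification:
- Victor (knave) says "Kate is a liar" - this is FALSE (a lie) because Kate is a knight.
- Kate (knight) says "Exactly 1 of us is a knight" - this is TRUE because there are 1 knights.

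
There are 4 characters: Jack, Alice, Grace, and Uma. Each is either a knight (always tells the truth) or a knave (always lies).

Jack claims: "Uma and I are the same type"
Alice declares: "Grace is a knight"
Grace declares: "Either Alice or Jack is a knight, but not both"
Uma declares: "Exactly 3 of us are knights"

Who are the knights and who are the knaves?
Jack is a knave.
Alice is a knight.
Grace is a knight.
Uma is a knight.

Verification:
- Jack (knave) says "Uma and I are the same type" - this is FALSE (a lie) because Jack is a knave and Uma is a knight.
- Alice (knight) says "Grace is a knight" - this is TRUE because Grace is a knight.
- Grace (knight) says "Either Alice or Jack is a knight, but not both" - this is TRUE because Alice is a knight and Jack is a knave.
- Uma (knight) says "Exactly 3 of us are knights" - this is TRUE because there are 3 knights.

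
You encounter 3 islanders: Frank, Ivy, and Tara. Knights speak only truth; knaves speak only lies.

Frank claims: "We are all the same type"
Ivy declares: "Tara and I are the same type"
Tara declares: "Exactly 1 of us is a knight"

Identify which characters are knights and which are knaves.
Frank is a knave.
Ivy is a knave.
Tara is a knight.

Verification:
- Frank (knave) says "We are all the same type" - this is FALSE (a lie) because Tara is a knight and Frank and Ivy are knaves.
- Ivy (knave) says "Tara and I are the same type" - this is FALSE (a lie) because Ivy is a knave and Tara is a knight.
- Tara (knight) says "Exactly 1 of us is a knight" - this is TRUE because there are 1 knights.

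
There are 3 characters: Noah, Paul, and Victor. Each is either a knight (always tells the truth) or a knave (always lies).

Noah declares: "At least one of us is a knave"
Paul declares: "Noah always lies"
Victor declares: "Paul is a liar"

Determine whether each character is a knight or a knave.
Noah is a knight.
Paul is a knave.
Victor is a knight.

Verification:
- Noah (knight) says "At least one of us is a knave" - this is TRUE because Paul is a knave.
- Paul (knave) says "Noah always lies" - this is FALSE (a lie) because Noah is a knight.
- Victor (knight) says "Paul is a liar" - this is TRUE because Paul is a knave.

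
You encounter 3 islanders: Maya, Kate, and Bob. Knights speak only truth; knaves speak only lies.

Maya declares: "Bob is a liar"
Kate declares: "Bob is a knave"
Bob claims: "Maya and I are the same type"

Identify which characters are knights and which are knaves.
Maya is a knight.
Kate is a knight.
Bob is a knave.

Verification:
- Maya (knight) says "Bob is a liar" - this is TRUE because Bob is a knave.
- Kate (knight) says "Bob is a knave" - this is TRUE because Bob is a knave.
- Bob (knave) says "Maya and I are the same type" - this is FALSE (a lie) because Bob is a knave and Maya is a knight.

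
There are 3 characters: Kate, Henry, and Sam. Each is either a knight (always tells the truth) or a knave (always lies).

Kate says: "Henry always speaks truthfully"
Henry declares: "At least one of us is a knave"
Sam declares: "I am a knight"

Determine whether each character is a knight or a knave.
Kate is a knight.
Henry is a knight.
Sam is a knave.

Verification:
- Kate (knight) says "Henry always speaks truthfully" - this is TRUE because Henry is a knight.
- Henry (knight) says "At least one of us is a knave" - this is TRUE because Sam is a knave.
- Sam (knave) says "I am a knight" - this is FALSE (a lie) because Sam is a knave.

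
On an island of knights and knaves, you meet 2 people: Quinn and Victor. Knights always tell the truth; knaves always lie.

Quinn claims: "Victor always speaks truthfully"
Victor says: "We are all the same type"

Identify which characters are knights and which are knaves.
Quinn is a knight.
Victor is a knight.

Verification:
- Quinn (knight) says "Victor always speaks truthfully" - this is TRUE because Victor is a knight.
- Victor (knight) says "We are all the same type" - this is TRUE because Quinn and Victor are knights.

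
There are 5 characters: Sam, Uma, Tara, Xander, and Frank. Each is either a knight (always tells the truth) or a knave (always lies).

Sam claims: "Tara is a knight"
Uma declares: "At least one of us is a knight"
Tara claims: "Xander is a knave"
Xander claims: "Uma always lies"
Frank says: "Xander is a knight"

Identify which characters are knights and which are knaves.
Sam is a knight.
Uma is a knight.
Tara is a knight.
Xander is a knave.
Frank is a knave.

Verification:
- Sam (knight) says "Tara is a knight" - this is TRUE because Tara is a knight.
- Uma (knight) says "At least one of us is a knight" - this is TRUE because Sam, Uma, and Tara are knights.
- Tara (knight) says "Xander is a knave" - this is TRUE because Xander is a knave.
- Xander (knave) says "Uma always lies" - this is FALSE (a lie) because Uma is a knight.
- Frank (knave) says "Xander is a knight" - this is FALSE (a lie) because Xander is a knave.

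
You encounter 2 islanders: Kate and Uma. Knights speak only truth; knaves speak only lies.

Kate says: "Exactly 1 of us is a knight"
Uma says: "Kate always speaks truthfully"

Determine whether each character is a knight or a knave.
Kate is a knave.
Uma is a knave.

Verification:
- Kate (knave) says "Exactly 1 of us is a knight" - this is FALSE (a lie) because there are 0 knights.
- Uma (knave) says "Kate always speaks truthfully" - this is FALSE (a lie) because Kate is a knave.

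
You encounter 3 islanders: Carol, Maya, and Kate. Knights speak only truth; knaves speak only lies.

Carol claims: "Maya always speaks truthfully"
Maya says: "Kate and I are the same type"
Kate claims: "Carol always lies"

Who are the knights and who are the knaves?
Carol is a knave.
Maya is a knave.
Kate is a knight.

Verification:
- Carol (knave) says "Maya always speaks truthfully" - this is FALSE (a lie) because Maya is a knave.
- Maya (knave) says "Kate and I are the same type" - this is FALSE (a lie) because Maya is a knave and Kate is a knight.
- Kate (knight) says "Carol always lies" - this is TRUE because Carol is a knave.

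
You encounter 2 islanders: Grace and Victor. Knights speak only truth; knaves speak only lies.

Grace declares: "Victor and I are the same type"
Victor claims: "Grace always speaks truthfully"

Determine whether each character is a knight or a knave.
Grace is a knight.
Victor is a knight.

Verification:
- Grace (knight) says "Victor and I are the same type" - this is TRUE because Grace is a knight and Victor is a knight.
- Victor (knight) says "Grace always speaks truthfully" - this is TRUE because Grace is a knight.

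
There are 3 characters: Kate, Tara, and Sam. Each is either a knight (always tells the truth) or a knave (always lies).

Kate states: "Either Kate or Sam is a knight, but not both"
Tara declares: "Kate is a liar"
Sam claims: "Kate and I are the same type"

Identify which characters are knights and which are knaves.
Kate is a knight.
Tara is a knave.
Sam is a knave.

Verification:
- Kate (knight) says "Either Kate or Sam is a knight, but not both" - this is TRUE because Kate is a knight and Sam is a knave.
- Tara (knave) says "Kate is a liar" - this is FALSE (a lie) because Kate is a knight.
- Sam (knave) says "Kate and I are the same type" - this is FALSE (a lie) because Sam is a knave and Kate is a knight.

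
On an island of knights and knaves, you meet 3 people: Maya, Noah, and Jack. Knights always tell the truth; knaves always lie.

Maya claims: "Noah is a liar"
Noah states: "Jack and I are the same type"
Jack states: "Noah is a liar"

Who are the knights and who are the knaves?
Maya is a knight.
Noah is a knave.
Jack is a knight.

Verification:
- Maya (knight) says "Noah is a liar" - this is TRUE because Noah is a knave.
- Noah (knave) says "Jack and I are the same type" - this is FALSE (a lie) because Noah is a knave and Jack is a knight.
- Jack (knight) says "Noah is a liar" - this is TRUE because Noah is a knave.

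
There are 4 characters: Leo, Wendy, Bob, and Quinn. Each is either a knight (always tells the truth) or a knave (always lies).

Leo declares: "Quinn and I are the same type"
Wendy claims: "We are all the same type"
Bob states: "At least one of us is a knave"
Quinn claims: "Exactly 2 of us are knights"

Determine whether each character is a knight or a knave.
Leo is a knave.
Wendy is a knave.
Bob is a knight.
Quinn is a knight.

Verification:
- Leo (knave) says "Quinn and I are the same type" - this is FALSE (a lie) because Leo is a knave and Quinn is a knight.
- Wendy (knave) says "We are all the same type" - this is FALSE (a lie) because Bob and Quinn are knights and Leo and Wendy are knaves.
- Bob (knight) says "At least one of us is a knave" - this is TRUE because Leo and Wendy are knaves.
- Quinn (knight) says "Exactly 2 of us are knights" - this is TRUE because there are 2 knights.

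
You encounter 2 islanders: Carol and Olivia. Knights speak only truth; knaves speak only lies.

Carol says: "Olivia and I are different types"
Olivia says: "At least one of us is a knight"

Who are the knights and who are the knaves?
Carol is a knave.
Olivia is a knave.

Verification:
- Carol (knave) says "Olivia and I are different types" - this is FALSE (a lie) because Carol is a knave and Olivia is a knave.
- Olivia (knave) says "At least one of us is a knight" - this is FALSE (a lie) because no one is a knight.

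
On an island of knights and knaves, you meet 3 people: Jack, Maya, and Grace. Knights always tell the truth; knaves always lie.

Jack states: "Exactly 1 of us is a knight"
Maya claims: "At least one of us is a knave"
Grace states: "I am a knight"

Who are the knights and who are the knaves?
Jack is a knave.
Maya is a knight.
Grace is a knight.

Verification:
- Jack (knave) says "Exactly 1 of us is a knight" - this is FALSE (a lie) because there are 2 knights.
- Maya (knight) says "At least one of us is a knave" - this is TRUE because Jack is a knave.
- Grace (knight) says "I am a knight" - this is TRUE because Grace is a knight.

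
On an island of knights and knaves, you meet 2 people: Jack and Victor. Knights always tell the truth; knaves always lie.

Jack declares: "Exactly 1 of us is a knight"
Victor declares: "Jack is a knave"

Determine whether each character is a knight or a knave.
Jack is a knight.
Victor is a knave.

Verification:
- Jack (knight) says "Exactly 1 of us is a knight" - this is TRUE because there are 1 knights.
- Victor (knave) says "Jack is a knave" - this is FALSE (a lie) because Jack is a knight.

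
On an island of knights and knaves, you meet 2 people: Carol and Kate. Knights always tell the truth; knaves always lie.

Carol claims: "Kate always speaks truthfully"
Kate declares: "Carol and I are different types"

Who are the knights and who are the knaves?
Carol is a knave.
Kate is a knave.

Verification:
- Carol (knave) says "Kate always speaks truthfully" - this is FALSE (a lie) because Kate is a knave.
- Kate (knave) says "Carol and I are different types" - this is FALSE (a lie) because Kate is a knave and Carol is a knave.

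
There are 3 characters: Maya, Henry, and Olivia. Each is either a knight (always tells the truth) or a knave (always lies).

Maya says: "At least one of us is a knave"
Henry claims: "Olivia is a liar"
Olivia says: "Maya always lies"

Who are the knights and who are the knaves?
Maya is a knight.
Henry is a knight.
Olivia is a knave.

Verification:
- Maya (knight) says "At least one of us is a knave" - this is TRUE because Olivia is a knave.
- Henry (knight) says "Olivia is a liar" - this is TRUE because Olivia is a knave.
- Olivia (knave) says "Maya always lies" - this is FALSE (a lie) because Maya is a knight.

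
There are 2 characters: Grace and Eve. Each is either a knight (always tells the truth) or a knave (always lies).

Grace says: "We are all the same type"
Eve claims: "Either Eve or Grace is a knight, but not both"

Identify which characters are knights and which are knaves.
Grace is a knave.
Eve is a knight.

Verification:
- Grace (knave) says "We are all the same type" - this is FALSE (a lie) because Eve is a knight and Grace is a knave.
- Eve (knight) says "Either Eve or Grace is a knight, but not both" - this is TRUE because Eve is a knight and Grace is a knave.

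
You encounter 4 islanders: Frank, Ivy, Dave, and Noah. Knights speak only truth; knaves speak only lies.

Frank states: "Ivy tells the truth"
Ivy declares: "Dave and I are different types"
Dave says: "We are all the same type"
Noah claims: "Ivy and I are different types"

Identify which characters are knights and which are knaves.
Frank is a knave.
Ivy is a knave.
Dave is a knave.
Noah is a knight.

Verification:
- Frank (knave) says "Ivy tells the truth" - this is FALSE (a lie) because Ivy is a knave.
- Ivy (knave) says "Dave and I are different types" - this is FALSE (a lie) because Ivy is a knave and Dave is a knave.
- Dave (knave) says "We are all the same type" - this is FALSE (a lie) because Noah is a knight and Frank, Ivy, and Dave are knaves.
- Noah (knight) says "Ivy and I are different types" - this is TRUE because Noah is a knight and Ivy is a knave.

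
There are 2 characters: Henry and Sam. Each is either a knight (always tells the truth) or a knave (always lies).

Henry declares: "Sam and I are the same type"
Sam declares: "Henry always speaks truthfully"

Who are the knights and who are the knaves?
Henry is a knight.
Sam is a knight.

Verification:
- Henry (knight) says "Sam and I are the same type" - this is TRUE because Henry is a knight and Sam is a knight.
- Sam (knight) says "Henry always speaks truthfully" - this is TRUE because Henry is a knight.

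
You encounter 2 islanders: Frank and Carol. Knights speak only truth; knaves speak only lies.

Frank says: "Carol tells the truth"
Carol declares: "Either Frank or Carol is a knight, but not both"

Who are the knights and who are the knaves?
Frank is a knave.
Carol is a knave.

Verification:
- Frank (knave) says "Carol tells the truth" - this is FALSE (a lie) because Carol is a knave.
- Carol (knave) says "Either Frank or Carol is a knight, but not both" - this is FALSE (a lie) because Frank is a knave and Carol is a knave.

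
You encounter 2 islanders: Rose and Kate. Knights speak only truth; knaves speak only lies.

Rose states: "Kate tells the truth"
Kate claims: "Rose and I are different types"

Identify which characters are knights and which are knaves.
Rose is a knave.
Kate is a knave.

Verification:
- Rose (knave) says "Kate tells the truth" - this is FALSE (a lie) because Kate is a knave.
- Kate (knave) says "Rose and I are different types" - this is FALSE (a lie) because Kate is a knave and Rose is a knave.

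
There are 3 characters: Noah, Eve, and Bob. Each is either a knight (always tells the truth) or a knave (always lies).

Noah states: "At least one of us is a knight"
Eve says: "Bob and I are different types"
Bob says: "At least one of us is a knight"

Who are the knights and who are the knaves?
Noah is a knave.
Eve is a knave.
Bob is a knave.

Verification:
- Noah (knave) says "At least one of us is a knight" - this is FALSE (a lie) because no one is a knight.
- Eve (knave) says "Bob and I are different types" - this is FALSE (a lie) because Eve is a knave and Bob is a knave.
- Bob (knave) says "At least one of us is a knight" - this is FALSE (a lie) because no one is a knight.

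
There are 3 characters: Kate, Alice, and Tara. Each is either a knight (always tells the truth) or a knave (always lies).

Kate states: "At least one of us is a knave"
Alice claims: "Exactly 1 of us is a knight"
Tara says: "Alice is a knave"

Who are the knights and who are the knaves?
Kate is a knight.
Alice is a knave.
Tara is a knight.

Verification:
- Kate (knight) says "At least one of us is a knave" - this is TRUE because Alice is a knave.
- Alice (knave) says "Exactly 1 of us is a knight" - this is FALSE (a lie) because there are 2 knights.
- Tara (knight) says "Alice is a knave" - this is TRUE because Alice is a knave.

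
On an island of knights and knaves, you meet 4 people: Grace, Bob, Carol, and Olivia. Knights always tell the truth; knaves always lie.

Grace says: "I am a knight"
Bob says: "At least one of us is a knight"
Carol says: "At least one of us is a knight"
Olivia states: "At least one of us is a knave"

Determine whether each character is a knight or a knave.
Grace is a knave.
Bob is a knight.
Carol is a knight.
Olivia is a knight.

Verification:
- Grace (knave) says "I am a knight" - this is FALSE (a lie) because Grace is a knave.
- Bob (knight) says "At least one of us is a knight" - this is TRUE because Bob, Carol, and Olivia are knights.
- Carol (knight) says "At least one of us is a knight" - this is TRUE because Bob, Carol, and Olivia are knights.
- Olivia (knight) says "At least one of us is a knave" - this is TRUE because Grace is a knave.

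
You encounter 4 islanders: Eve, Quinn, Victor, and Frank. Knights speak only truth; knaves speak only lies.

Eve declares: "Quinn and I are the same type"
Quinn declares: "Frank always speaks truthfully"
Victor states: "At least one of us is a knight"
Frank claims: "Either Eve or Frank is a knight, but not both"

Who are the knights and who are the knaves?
Eve is a knave.
Quinn is a knight.
Victor is a knight.
Frank is a knight.

Verification:
- Eve (knave) says "Quinn and I are the same type" - this is FALSE (a lie) because Eve is a knave and Quinn is a knight.
- Quinn (knight) says "Frank always speaks truthfully" - this is TRUE because Frank is a knight.
- Victor (knight) says "At least one of us is a knight" - this is TRUE because Quinn, Victor, and Frank are knights.
- Frank (knight) says "Either Eve or Frank is a knight, but not both" - this is TRUE because Eve is a knave and Frank is a knight.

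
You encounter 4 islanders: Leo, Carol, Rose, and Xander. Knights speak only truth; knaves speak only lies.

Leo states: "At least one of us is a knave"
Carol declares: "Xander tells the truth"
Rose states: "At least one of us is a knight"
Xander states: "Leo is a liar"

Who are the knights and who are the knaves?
Leo is a knight.
Carol is a knave.
Rose is a knight.
Xander is a knave.

Verification:
- Leo (knight) says "At least one of us is a knave" - this is TRUE because Carol and Xander are knaves.
- Carol (knave) says "Xander tells the truth" - this is FALSE (a lie) because Xander is a knave.
- Rose (knight) says "At least one of us is a knight" - this is TRUE because Leo and Rose are knights.
- Xander (knave) says "Leo is a liar" - this is FALSE (a lie) because Leo is a knight.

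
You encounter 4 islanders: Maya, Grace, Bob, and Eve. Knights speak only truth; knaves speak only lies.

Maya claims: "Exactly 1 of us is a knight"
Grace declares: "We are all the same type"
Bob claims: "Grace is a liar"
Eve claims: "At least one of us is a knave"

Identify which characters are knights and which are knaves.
Maya is a knave.
Grace is a knave.
Bob is a knight.
Eve is a knight.

Verification:
- Maya (knave) says "Exactly 1 of us is a knight" - this is FALSE (a lie) because there are 2 knights.
- Grace (knave) says "We are all the same type" - this is FALSE (a lie) because Bob and Eve are knights and Maya and Grace are knaves.
- Bob (knight) says "Grace is a liar" - this is TRUE because Grace is a knave.
- Eve (knight) says "At least one of us is a knave" - this is TRUE because Maya and Grace are knaves.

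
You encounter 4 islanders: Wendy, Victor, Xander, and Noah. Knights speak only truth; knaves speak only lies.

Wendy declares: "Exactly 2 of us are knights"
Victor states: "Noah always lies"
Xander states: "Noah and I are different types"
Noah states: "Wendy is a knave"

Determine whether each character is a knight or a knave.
Wendy is a knight.
Victor is a knight.
Xander is a knave.
Noah is a knave.

Verification:
- Wendy (knight) says "Exactly 2 of us are knights" - this is TRUE because there are 2 knights.
- Victor (knight) says "Noah always lies" - this is TRUE because Noah is a knave.
- Xander (knave) says "Noah and I are different types" - this is FALSE (a lie) because Xander is a knave and Noah is a knave.
- Noah (knave) says "Wendy is a knave" - this is FALSE (a lie) because Wendy is a knight.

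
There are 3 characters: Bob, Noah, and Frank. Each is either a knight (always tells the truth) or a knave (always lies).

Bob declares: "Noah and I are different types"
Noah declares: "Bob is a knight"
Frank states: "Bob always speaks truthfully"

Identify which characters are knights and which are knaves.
Bob is a knave.
Noah is a knave.
Frank is a knave.

Verification:
- Bob (knave) says "Noah and I are different types" - this is FALSE (a lie) because Bob is a knave and Noah is a knave.
- Noah (knave) says "Bob is a knight" - this is FALSE (a lie) because Bob is a knave.
- Frank (knave) says "Bob always speaks truthfully" - this is FALSE (a lie) because Bob is a knave.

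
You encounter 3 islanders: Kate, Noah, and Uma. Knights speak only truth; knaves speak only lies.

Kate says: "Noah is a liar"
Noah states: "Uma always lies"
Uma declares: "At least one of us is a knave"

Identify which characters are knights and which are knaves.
Kate is a knight.
Noah is a knave.
Uma is a knight.

Verification:
- Kate (knight) says "Noah is a liar" - this is TRUE because Noah is a knave.
- Noah (knave) says "Uma always lies" - this is FALSE (a lie) because Uma is a knight.
- Uma (knight) says "At least one of us is a knave" - this is TRUE because Noah is a knave.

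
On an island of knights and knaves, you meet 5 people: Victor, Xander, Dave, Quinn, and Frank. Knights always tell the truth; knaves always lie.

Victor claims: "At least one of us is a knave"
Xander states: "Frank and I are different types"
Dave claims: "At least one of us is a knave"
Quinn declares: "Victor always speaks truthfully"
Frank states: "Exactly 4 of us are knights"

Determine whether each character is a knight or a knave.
Victor is a knight.
Xander is a knave.
Dave is a knight.
Quinn is a knight.
Frank is a knave.

Verification:
- Victor (knight) says "At least one of us is a knave" - this is TRUE because Xander and Frank are knaves.
- Xander (knave) says "Frank and I are different types" - this is FALSE (a lie) because Xander is a knave and Frank is a knave.
- Dave (knight) says "At least one of us is a knave" - this is TRUE because Xander and Frank are knaves.
- Quinn (knight) says "Victor always speaks truthfully" - this is TRUE because Victor is a knight.
- Frank (knave) says "Exactly 4 of us are knights" - this is FALSE (a lie) because there are 3 knights.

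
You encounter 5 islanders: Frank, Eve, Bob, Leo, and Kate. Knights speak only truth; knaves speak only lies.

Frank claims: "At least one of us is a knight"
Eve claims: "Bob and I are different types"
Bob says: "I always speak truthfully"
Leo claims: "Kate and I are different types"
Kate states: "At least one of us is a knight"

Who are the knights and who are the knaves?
Frank is a knave.
Eve is a knave.
Bob is a knave.
Leo is a knave.
Kate is a knave.

Verification:
- Frank (knave) says "At least one of us is a knight" - this is FALSE (a lie) because no one is a knight.
- Eve (knave) says "Bob and I are different types" - this is FALSE (a lie) because Eve is a knave and Bob is a knave.
- Bob (knave) says "I always speak truthfully" - this is FALSE (a lie) because Bob is a knave.
- Leo (knave) says "Kate and I are different types" - this is FALSE (a lie) because Leo is a knave and Kate is a knave.
- Kate (knave) says "At least one of us is a knight" - this is FALSE (a lie) because no one is a knight.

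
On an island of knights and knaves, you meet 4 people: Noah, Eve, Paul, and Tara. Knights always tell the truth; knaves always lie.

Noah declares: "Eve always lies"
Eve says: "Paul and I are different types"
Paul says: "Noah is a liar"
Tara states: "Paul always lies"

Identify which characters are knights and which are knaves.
Noah is a knight.
Eve is a knave.
Paul is a knave.
Tara is a knight.

Verification:
- Noah (knight) says "Eve always lies" - this is TRUE because Eve is a knave.
- Eve (knave) says "Paul and I are different types" - this is FALSE (a lie) because Eve is a knave and Paul is a knave.
- Paul (knave) says "Noah is a liar" - this is FALSE (a lie) because Noah is a knight.
- Tara (knight) says "Paul always lies" - this is TRUE because Paul is a knave.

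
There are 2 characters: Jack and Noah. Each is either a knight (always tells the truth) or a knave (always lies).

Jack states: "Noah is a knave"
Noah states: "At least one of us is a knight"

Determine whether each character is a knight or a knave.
Jack is a knave.
Noah is a knight.

Verification:
- Jack (knave) says "Noah is a knave" - this is FALSE (a lie) because Noah is a knight.
- Noah (knight) says "At least one of us is a knight" - this is TRUE because Noah is a knight.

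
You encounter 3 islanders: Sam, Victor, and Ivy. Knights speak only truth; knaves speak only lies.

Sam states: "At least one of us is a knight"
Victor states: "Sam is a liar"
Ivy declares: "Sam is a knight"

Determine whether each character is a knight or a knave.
Sam is a knight.
Victor is a knave.
Ivy is a knight.

Verification:
- Sam (knight) says "At least one of us is a knight" - this is TRUE because Sam and Ivy are knights.
- Victor (knave) says "Sam is a liar" - this is FALSE (a lie) because Sam is a knight.
- Ivy (knight) says "Sam is a knight" - this is TRUE because Sam is a knight.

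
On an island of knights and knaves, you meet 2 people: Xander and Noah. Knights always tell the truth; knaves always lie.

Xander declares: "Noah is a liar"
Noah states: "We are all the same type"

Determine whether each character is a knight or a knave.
Xander is a knight.
Noah is a knave.

Verification:
- Xander (knight) says "Noah is a liar" - this is TRUE because Noah is a knave.
- Noah (knave) says "We are all the same type" - this is FALSE (a lie) because Xander is a knight and Noah is a knave.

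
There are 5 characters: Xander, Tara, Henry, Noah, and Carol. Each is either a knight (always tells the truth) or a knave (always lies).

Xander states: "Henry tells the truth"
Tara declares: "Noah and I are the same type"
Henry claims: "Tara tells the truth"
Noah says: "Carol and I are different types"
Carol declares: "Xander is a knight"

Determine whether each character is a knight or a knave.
Xander is a knave.
Tara is a knave.
Henry is a knave.
Noah is a knight.
Carol is a knave.

Verification:
- Xander (knave) says "Henry tells the truth" - this is FALSE (a lie) because Henry is a knave.
- Tara (knave) says "Noah and I are the same type" - this is FALSE (a lie) because Tara is a knave and Noah is a knight.
- Henry (knave) says "Tara tells the truth" - this is FALSE (a lie) because Tara is a knave.
- Noah (knight) says "Carol and I are different types" - this is TRUE because Noah is a knight and Carol is a knave.
- Carol (knave) says "Xander is a knight" - this is FALSE (a lie) because Xander is a knave.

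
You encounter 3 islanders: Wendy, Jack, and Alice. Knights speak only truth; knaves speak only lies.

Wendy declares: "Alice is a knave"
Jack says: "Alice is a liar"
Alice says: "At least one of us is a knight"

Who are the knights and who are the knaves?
Wendy is a knave.
Jack is a knave.
Alice is a knight.

Verification:
- Wendy (knave) says "Alice is a knave" - this is FALSE (a lie) because Alice is a knight.
- Jack (knave) says "Alice is a liar" - this is FALSE (a lie) because Alice is a knight.
- Alice (knight) says "At least one of us is a knight" - this is TRUE because Alice is a knight.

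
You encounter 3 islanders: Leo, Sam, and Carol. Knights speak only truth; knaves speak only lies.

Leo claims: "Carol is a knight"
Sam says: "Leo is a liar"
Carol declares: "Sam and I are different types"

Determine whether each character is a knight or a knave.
Leo is a knight.
Sam is a knave.
Carol is a knight.

Verification:
- Leo (knight) says "Carol is a knight" - this is TRUE because Carol is a knight.
- Sam (knave) says "Leo is a liar" - this is FALSE (a lie) because Leo is a knight.
- Carol (knight) says "Sam and I are different types" - this is TRUE because Carol is a knight and Sam is a knave.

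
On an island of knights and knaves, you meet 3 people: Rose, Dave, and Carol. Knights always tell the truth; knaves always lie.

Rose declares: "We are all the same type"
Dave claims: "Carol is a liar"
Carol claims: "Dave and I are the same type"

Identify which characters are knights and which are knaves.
Rose is a knave.
Dave is a knight.
Carol is a knave.

Verification:
- Rose (knave) says "We are all the same type" - this is FALSE (a lie) because Dave is a knight and Rose and Carol are knaves.
- Dave (knight) says "Carol is a liar" - this is TRUE because Carol is a knave.
- Carol (knave) says "Dave and I are the same type" - this is FALSE (a lie) because Carol is a knave and Dave is a knight.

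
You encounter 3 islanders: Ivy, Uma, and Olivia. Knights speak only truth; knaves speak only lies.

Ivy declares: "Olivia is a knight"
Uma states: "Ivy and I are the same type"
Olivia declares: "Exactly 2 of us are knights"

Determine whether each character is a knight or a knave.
Ivy is a knight.
Uma is a knave.
Olivia is a knight.

Verification:
- Ivy (knight) says "Olivia is a knight" - this is TRUE because Olivia is a knight.
- Uma (knave) says "Ivy and I are the same type" - this is FALSE (a lie) because Uma is a knave and Ivy is a knight.
- Olivia (knight) says "Exactly 2 of us are knights" - this is TRUE because there are 2 knights.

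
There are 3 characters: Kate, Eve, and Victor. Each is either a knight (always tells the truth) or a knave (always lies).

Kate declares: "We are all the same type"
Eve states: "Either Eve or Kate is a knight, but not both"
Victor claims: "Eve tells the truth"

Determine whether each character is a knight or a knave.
Kate is a knave.
Eve is a knight.
Victor is a knight.

Verification:
- Kate (knave) says "We are all the same type" - this is FALSE (a lie) because Eve and Victor are knights and Kate is a knave.
- Eve (knight) says "Either Eve or Kate is a knight, but not both" - this is TRUE because Eve is a knight and Kate is a knave.
- Victor (knight) says "Eve tells the truth" - this is TRUE because Eve is a knight.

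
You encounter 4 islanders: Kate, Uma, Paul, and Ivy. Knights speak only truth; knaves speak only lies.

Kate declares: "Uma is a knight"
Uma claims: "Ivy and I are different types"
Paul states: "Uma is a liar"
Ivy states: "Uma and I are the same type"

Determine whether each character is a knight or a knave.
Kate is a knight.
Uma is a knight.
Paul is a knave.
Ivy is a knave.

Verification:
- Kate (knight) says "Uma is a knight" - this is TRUE because Uma is a knight.
- Uma (knight) says "Ivy and I are different types" - this is TRUE because Uma is a knight and Ivy is a knave.
- Paul (knave) says "Uma is a liar" - this is FALSE (a lie) because Uma is a knight.
- Ivy (knave) says "Uma and I are the same type" - this is FALSE (a lie) because Ivy is a knave and Uma is a knight.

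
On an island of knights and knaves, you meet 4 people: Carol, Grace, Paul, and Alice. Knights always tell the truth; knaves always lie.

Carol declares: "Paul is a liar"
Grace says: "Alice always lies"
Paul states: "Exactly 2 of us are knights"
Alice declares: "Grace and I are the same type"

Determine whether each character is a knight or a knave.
Carol is a knave.
Grace is a knight.
Paul is a knight.
Alice is a knave.

Verification:
- Carol (knave) says "Paul is a liar" - this is FALSE (a lie) because Paul is a knight.
- Grace (knight) says "Alice always lies" - this is TRUE because Alice is a knave.
- Paul (knight) says "Exactly 2 of us are knights" - this is TRUE because there are 2 knights.
- Alice (knave) says "Grace and I are the same type" - this is FALSE (a lie) because Alice is a knave and Grace is a knight.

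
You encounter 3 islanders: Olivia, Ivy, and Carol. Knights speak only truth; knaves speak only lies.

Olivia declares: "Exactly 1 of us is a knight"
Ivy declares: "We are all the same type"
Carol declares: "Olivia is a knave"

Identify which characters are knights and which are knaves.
Olivia is a knight.
Ivy is a knave.
Carol is a knave.

Verification:
- Olivia (knight) says "Exactly 1 of us is a knight" - this is TRUE because there are 1 knights.
- Ivy (knave) says "We are all the same type" - this is FALSE (a lie) because Olivia is a knight and Ivy and Carol are knaves.
- Carol (knave) says "Olivia is a knave" - this is FALSE (a lie) because Olivia is a knight.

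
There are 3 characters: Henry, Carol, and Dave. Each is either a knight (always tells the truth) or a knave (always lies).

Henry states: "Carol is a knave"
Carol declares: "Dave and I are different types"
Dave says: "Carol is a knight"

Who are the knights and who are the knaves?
Henry is a knight.
Carol is a knave.
Dave is a knave.

Verification:
- Henry (knight) says "Carol is a knave" - this is TRUE because Carol is a knave.
- Carol (knave) says "Dave and I are different types" - this is FALSE (a lie) because Carol is a knave and Dave is a knave.
- Dave (knave) says "Carol is a knight" - this is FALSE (a lie) because Carol is a knave.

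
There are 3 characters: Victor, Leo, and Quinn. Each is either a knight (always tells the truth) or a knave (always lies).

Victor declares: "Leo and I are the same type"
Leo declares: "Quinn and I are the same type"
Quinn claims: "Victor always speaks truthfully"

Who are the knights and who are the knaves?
Victor is a knight.
Leo is a knight.
Quinn is a knight.

Verification:
- Victor (knight) says "Leo and I are the same type" - this is TRUE because Victor is a knight and Leo is a knight.
- Leo (knight) says "Quinn and I are the same type" - this is TRUE because Leo is a knight and Quinn is a knight.
- Quinn (knight) says "Victor always speaks truthfully" - this is TRUE because Victor is a knight.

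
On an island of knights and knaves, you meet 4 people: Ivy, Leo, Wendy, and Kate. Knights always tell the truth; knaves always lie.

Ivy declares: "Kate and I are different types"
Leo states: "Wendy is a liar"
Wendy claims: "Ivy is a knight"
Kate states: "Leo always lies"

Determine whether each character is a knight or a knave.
Ivy is a knave.
Leo is a knight.
Wendy is a knave.
Kate is a knave.

Verification:
- Ivy (knave) says "Kate and I are different types" - this is FALSE (a lie) because Ivy is a knave and Kate is a knave.
- Leo (knight) says "Wendy is a liar" - this is TRUE because Wendy is a knave.
- Wendy (knave) says "Ivy is a knight" - this is FALSE (a lie) because Ivy is a knave.
- Kate (knave) says "Leo always lies" - this is FALSE (a lie) because Leo is a knight.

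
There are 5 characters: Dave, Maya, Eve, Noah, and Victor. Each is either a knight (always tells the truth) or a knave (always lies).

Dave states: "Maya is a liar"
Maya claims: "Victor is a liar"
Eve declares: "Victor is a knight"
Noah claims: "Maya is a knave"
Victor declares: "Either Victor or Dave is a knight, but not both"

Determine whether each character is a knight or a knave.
Dave is a knave.
Maya is a knight.
Eve is a knave.
Noah is a knave.
Victor is a knave.

Verification:
- Dave (knave) says "Maya is a liar" - this is FALSE (a lie) because Maya is a knight.
- Maya (knight) says "Victor is a liar" - this is TRUE because Victor is a knave.
- Eve (knave) says "Victor is a knight" - this is FALSE (a lie) because Victor is a knave.
- Noah (knave) says "Maya is a knave" - this is FALSE (a lie) because Maya is a knight.
- Victor (knave) says "Either Victor or Dave is a knight, but not both" - this is FALSE (a lie) because Victor is a knave and Dave is a knave.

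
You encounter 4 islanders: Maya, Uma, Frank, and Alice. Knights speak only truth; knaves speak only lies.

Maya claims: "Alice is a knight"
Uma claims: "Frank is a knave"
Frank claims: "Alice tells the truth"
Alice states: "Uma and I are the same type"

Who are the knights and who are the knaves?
Maya is a knave.
Uma is a knight.
Frank is a knave.
Alice is a knave.

Verification:
- Maya (knave) says "Alice is a knight" - this is FALSE (a lie) because Alice is a knave.
- Uma (knight) says "Frank is a knave" - this is TRUE because Frank is a knave.
- Frank (knave) says "Alice tells the truth" - this is FALSE (a lie) because Alice is a knave.
- Alice (knave) says "Uma and I are the same type" - this is FALSE (a lie) because Alice is a knave and Uma is a knight.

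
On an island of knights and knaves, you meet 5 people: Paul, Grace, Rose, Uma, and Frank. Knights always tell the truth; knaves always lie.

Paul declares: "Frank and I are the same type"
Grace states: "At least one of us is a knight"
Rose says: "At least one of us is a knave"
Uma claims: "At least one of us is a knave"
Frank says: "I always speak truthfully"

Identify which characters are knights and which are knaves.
Paul is a knave.
Grace is a knight.
Rose is a knight.
Uma is a knight.
Frank is a knight.

Verification:
- Paul (knave) says "Frank and I are the same type" - this is FALSE (a lie) because Paul is a knave and Frank is a knight.
- Grace (knight) says "At least one of us is a knight" - this is TRUE because Grace, Rose, Uma, and Frank are knights.
- Rose (knight) says "At least one of us is a knave" - this is TRUE because Paul is a knave.
- Uma (knight) says "At least one of us is a knave" - this is TRUE because Paul is a knave.
- Frank (knight) says "I always speak truthfully" - this is TRUE because Frank is a knight.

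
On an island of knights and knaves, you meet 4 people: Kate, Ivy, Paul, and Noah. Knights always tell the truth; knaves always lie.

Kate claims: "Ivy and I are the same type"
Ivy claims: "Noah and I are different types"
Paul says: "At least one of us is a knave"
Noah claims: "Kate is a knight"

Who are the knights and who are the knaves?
Kate is a knave.
Ivy is a knight.
Paul is a knight.
Noah is a knave.

Verification:
- Kate (knave) says "Ivy and I are the same type" - this is FALSE (a lie) because Kate is a knave and Ivy is a knight.
- Ivy (knight) says "Noah and I are different types" - this is TRUE because Ivy is a knight and Noah is a knave.
- Paul (knight) says "At least one of us is a knave" - this is TRUE because Kate and Noah are knaves.
- Noah (knave) says "Kate is a knight" - this is FALSE (a lie) because Kate is a knave.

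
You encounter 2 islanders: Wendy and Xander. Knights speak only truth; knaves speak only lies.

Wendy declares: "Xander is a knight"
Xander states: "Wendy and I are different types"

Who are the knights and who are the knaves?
Wendy is a knave.
Xander is a knave.

Verification:
- Wendy (knave) says "Xander is a knight" - this is FALSE (a lie) because Xander is a knave.
- Xander (knave) says "Wendy and I are different types" - this is FALSE (a lie) because Xander is a knave and Wendy is a knave.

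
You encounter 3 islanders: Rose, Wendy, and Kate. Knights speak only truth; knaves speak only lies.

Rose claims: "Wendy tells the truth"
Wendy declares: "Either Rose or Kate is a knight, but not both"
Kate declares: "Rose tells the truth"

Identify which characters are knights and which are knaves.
Rose is a knave.
Wendy is a knave.
Kate is a knave.

Verification:
- Rose (knave) says "Wendy tells the truth" - this is FALSE (a lie) because Wendy is a knave.
- Wendy (knave) says "Either Rose or Kate is a knight, but not both" - this is FALSE (a lie) because Rose is a knave and Kate is a knave.
- Kate (knave) says "Rose tells the truth" - this is FALSE (a lie) because Rose is a knave.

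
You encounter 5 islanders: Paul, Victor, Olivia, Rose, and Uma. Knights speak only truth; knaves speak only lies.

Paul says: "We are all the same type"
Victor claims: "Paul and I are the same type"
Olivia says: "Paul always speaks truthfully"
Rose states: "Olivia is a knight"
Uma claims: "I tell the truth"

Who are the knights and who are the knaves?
Paul is a knight.
Victor is a knight.
Olivia is a knight.
Rose is a knight.
Uma is a knight.

Verification:
- Paul (knight) says "We are all the same type" - this is TRUE because Paul, Victor, Olivia, Rose, and Uma are knights.
- Victor (knight) says "Paul and I are the same type" - this is TRUE because Victor is a knight and Paul is a knight.
- Olivia (knight) says "Paul always speaks truthfully" - this is TRUE because Paul is a knight.
- Rose (knight) says "Olivia is a knight" - this is TRUE because Olivia is a knight.
- Uma (knight) says "I tell the truth" - this is TRUE because Uma is a knight.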